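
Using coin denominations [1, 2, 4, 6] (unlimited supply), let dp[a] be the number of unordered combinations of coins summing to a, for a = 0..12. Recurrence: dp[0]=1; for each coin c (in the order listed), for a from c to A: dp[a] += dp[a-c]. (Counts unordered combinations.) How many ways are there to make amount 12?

23

after  coin     0     1     2     3     4     5     6     7     8     9    10    11    12
          1     1     1     1     1     1     1     1     1     1     1     1     1     1
          2     1     1     2     2     3     3     4     4     5     5     6     6     7
          4     1     1     2     2     4     4     6     6     9     9    12    12    16
          6     1     1     2     2     4     4     7     7    11    11    16    16    23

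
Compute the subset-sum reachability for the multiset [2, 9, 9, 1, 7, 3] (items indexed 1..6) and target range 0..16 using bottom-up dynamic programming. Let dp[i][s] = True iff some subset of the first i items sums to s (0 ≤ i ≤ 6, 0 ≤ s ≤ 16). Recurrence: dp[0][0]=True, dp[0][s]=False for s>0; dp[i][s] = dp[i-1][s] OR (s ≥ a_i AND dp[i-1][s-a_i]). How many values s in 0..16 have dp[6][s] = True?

i\s   0   1   2   3   4   5   6   7   8   9  10  11  12  13  14  15  16
  0   T   F   F   F   F   F   F   F   F   F   F   F   F   F   F   F   F
  1   T   F   T   F   F   F   F   F   F   F   F   F   F   F   F   F   F
  2   T   F   T   F   F   F   F   F   F   T   F   T   F   F   F   F   F
  3   T   F   T   F   F   F   F   F   F   T   F   T   F   F   F   F   F
  4   T   T   T   T   F   F   F   F   F   T   T   T   T   F   F   F   F
  5   T   T   T   T   F   F   F   T   T   T   T   T   T   F   F   F   T
  6   T   T   T   T   T   T   T   T   T   T   T   T   T   T   T   T   T

17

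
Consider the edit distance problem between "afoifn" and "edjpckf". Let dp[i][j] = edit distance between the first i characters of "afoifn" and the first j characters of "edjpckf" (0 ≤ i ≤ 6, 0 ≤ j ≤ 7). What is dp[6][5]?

   ''  e  d  j  p  c  k  f
''  0  1  2  3  4  5  6  7
 a  1  1  2  3  4  5  6  7
 f  2  2  2  3  4  5  6  6
 o  3  3  3  3  4  5  6  7
 i  4  4  4  4  4  5  6  7
 f  5  5  5  5  5  5  6  6
 n  6  6  6  6  6  6  6  7

6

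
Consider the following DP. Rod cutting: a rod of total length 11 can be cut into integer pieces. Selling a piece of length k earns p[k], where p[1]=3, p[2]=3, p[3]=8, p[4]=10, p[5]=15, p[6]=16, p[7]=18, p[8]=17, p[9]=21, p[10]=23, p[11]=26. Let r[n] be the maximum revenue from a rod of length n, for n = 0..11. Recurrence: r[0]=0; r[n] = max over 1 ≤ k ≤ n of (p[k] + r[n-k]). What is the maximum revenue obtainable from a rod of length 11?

   n    0    1    2    3    4    5    6    7    8    9   10   11
r[n]    0    3    6    9   12   15   18   21   24   27   30   33

33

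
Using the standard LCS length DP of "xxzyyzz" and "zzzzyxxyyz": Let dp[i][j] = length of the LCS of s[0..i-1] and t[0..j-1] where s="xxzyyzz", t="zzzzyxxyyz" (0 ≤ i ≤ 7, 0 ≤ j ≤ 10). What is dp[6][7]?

2

   ''  z  z  z  z  y  x  x  y  y  z
''  0  0  0  0  0  0  0  0  0  0  0
 x  0  0  0  0  0  0  1  1  1  1  1
 x  0  0  0  0  0  0  1  2  2  2  2
 z  0  1  1  1  1  1  1  2  2  2  3
 y  0  1  1  1  1  2  2  2  3  3  3
 y  0  1  1  1  1  2  2  2  3  4  4
 z  0  1  2  2  2  2  2  2  3  4  5
 z  0  1  2  3  3  3  3  3  3  4  5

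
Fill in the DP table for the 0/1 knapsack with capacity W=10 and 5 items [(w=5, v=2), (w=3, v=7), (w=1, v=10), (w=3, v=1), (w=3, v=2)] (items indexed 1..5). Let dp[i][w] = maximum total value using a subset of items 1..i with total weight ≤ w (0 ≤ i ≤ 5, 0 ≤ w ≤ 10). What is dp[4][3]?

i\w   0   1   2   3   4   5   6   7   8   9  10
  0   0   0   0   0   0   0   0   0   0   0   0
  1   0   0   0   0   0   2   2   2   2   2   2
  2   0   0   0   7   7   7   7   7   9   9   9
  3   0  10  10  10  17  17  17  17  17  19  19
  4   0  10  10  10  17  17  17  18  18  19  19
  5   0  10  10  10  17  17  17  19  19  19  20

10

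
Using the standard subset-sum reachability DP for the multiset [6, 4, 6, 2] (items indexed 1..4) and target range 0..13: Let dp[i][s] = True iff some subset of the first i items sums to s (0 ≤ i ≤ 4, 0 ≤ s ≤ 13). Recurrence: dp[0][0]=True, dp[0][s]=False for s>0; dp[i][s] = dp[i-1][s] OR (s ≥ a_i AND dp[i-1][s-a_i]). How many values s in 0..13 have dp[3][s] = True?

i\s   0   1   2   3   4   5   6   7   8   9  10  11  12  13
  0   T   F   F   F   F   F   F   F   F   F   F   F   F   F
  1   T   F   F   F   F   F   T   F   F   F   F   F   F   F
  2   T   F   F   F   T   F   T   F   F   F   T   F   F   F
  3   T   F   F   F   T   F   T   F   F   F   T   F   T   F
  4   T   F   T   F   T   F   T   F   T   F   T   F   T   F

5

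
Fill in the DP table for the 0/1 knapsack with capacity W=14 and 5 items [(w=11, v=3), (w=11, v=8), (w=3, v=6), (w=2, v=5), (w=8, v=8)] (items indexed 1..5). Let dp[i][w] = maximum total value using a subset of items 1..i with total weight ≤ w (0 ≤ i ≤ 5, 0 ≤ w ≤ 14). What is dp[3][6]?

i\w   0   1   2   3   4   5   6   7   8   9  10  11  12  13  14
  0   0   0   0   0   0   0   0   0   0   0   0   0   0   0   0
  1   0   0   0   0   0   0   0   0   0   0   0   3   3   3   3
  2   0   0   0   0   0   0   0   0   0   0   0   8   8   8   8
  3   0   0   0   6   6   6   6   6   6   6   6   8   8   8  14
  4   0   0   5   6   6  11  11  11  11  11  11  11  11  13  14
  5   0   0   5   6   6  11  11  11  11  11  13  14  14  19  19

6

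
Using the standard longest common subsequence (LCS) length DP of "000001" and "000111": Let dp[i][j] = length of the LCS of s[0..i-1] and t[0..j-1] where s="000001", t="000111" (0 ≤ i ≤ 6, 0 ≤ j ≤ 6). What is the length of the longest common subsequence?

   ''  0  0  0  1  1  1
''  0  0  0  0  0  0  0
 0  0  1  1  1  1  1  1
 0  0  1  2  2  2  2  2
 0  0  1  2  3  3  3  3
 0  0  1  2  3  3  3  3
 0  0  1  2  3  3  3  3
 1  0  1  2  3  4  4  4

4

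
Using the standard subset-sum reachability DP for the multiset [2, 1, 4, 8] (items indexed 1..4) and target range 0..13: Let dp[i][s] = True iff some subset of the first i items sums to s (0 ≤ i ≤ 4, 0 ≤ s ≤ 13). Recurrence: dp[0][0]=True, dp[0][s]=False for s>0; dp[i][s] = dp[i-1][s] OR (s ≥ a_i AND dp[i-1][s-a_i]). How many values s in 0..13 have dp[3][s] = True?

i\s   0   1   2   3   4   5   6   7   8   9  10  11  12  13
  0   T   F   F   F   F   F   F   F   F   F   F   F   F   F
  1   T   F   T   F   F   F   F   F   F   F   F   F   F   F
  2   T   T   T   T   F   F   F   F   F   F   F   F   F   F
  3   T   T   T   T   T   T   T   T   F   F   F   F   F   F
  4   T   T   T   T   T   T   T   T   T   T   T   T   T   T

8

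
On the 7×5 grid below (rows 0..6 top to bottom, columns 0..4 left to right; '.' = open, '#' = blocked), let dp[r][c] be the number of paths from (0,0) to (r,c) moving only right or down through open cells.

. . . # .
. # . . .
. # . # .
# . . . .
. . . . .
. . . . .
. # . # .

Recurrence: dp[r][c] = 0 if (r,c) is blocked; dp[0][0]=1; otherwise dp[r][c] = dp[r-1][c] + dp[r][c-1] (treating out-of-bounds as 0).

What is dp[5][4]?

7

r\c   0   1   2   3   4
  0   1   1   1   0   0
  1   1   0   1   1   1
  2   1   0   1   0   1
  3   0   0   1   1   2
  4   0   0   1   2   4
  5   0   0   1   3   7
  6   0   0   1   0   7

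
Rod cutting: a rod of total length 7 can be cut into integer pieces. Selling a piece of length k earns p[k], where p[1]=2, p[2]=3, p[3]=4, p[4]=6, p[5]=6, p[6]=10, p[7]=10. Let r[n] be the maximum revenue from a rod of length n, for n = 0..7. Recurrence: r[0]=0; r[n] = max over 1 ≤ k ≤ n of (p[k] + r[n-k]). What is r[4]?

8

   n    0    1    2    3    4    5    6    7
r[n]    0    2    4    6    8   10   12   14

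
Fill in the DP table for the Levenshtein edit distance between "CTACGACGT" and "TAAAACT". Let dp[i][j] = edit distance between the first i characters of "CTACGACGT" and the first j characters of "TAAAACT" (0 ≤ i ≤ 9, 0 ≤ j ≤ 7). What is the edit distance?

4

   ''  T  A  A  A  A  C  T
''  0  1  2  3  4  5  6  7
 C  1  1  2  3  4  5  5  6
 T  2  1  2  3  4  5  6  5
 A  3  2  1  2  3  4  5  6
 C  4  3  2  2  3  4  4  5
 G  5  4  3  3  3  4  5  5
 A  6  5  4  3  3  3  4  5
 C  7  6  5  4  4  4  3  4
 G  8  7  6  5  5  5  4  4
 T  9  8  7  6  6  6  5  4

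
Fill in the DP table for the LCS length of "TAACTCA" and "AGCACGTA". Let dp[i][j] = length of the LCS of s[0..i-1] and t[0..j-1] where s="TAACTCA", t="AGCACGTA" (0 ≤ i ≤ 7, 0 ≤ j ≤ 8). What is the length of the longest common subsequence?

5

   ''  A  G  C  A  C  G  T  A
''  0  0  0  0  0  0  0  0  0
 T  0  0  0  0  0  0  0  1  1
 A  0  1  1  1  1  1  1  1  2
 A  0  1  1  1  2  2  2  2  2
 C  0  1  1  2  2  3  3  3  3
 T  0  1  1  2  2  3  3  4  4
 C  0  1  1  2  2  3  3  4  4
 A  0  1  1  2  3  3  3  4  5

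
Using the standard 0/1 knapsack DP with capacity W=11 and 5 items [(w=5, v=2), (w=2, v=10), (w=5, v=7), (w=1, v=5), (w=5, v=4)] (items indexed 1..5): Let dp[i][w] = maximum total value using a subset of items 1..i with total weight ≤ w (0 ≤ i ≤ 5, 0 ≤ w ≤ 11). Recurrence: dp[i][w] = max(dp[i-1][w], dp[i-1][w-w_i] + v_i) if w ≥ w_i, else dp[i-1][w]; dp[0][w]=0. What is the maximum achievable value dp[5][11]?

22

i\w   0   1   2   3   4   5   6   7   8   9  10  11
  0   0   0   0   0   0   0   0   0   0   0   0   0
  1   0   0   0   0   0   2   2   2   2   2   2   2
  2   0   0  10  10  10  10  10  12  12  12  12  12
  3   0   0  10  10  10  10  10  17  17  17  17  17
  4   0   5  10  15  15  15  15  17  22  22  22  22
  5   0   5  10  15  15  15  15  17  22  22  22  22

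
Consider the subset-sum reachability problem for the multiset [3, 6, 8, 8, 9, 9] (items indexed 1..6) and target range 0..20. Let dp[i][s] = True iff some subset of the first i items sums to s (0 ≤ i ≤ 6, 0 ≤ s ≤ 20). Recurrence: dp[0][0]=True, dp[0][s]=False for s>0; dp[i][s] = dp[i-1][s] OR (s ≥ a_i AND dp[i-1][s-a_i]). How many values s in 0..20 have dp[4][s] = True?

10

i\s   0   1   2   3   4   5   6   7   8   9  10  11  12  13  14  15  16  17  18  19  20
  0   T   F   F   F   F   F   F   F   F   F   F   F   F   F   F   F   F   F   F   F   F
  1   T   F   F   T   F   F   F   F   F   F   F   F   F   F   F   F   F   F   F   F   F
  2   T   F   F   T   F   F   T   F   F   T   F   F   F   F   F   F   F   F   F   F   F
  3   T   F   F   T   F   F   T   F   T   T   F   T   F   F   T   F   F   T   F   F   F
  4   T   F   F   T   F   F   T   F   T   T   F   T   F   F   T   F   T   T   F   T   F
  5   T   F   F   T   F   F   T   F   T   T   F   T   T   F   T   T   T   T   T   T   T
  6   T   F   F   T   F   F   T   F   T   T   F   T   T   F   T   T   T   T   T   T   T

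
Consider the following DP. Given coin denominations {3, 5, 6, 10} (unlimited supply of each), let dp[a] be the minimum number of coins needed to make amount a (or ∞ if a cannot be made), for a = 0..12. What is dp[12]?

 a  0  1  2  3  4  5  6  7  8  9 10 11 12
dp  0  -  -  1  -  1  1  -  2  2  1  2  2
(- denotes ∞ / unreachable)

2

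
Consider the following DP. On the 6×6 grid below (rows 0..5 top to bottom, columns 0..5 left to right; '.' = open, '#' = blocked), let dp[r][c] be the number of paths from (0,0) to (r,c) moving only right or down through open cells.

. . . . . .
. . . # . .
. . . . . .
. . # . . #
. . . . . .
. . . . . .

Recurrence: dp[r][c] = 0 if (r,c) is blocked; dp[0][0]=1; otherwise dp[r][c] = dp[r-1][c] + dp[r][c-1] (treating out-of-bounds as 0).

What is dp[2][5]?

9

r\c   0   1   2   3   4   5
  0   1   1   1   1   1   1
  1   1   2   3   0   1   2
  2   1   3   6   6   7   9
  3   1   4   0   6  13   0
  4   1   5   5  11  24  24
  5   1   6  11  22  46  70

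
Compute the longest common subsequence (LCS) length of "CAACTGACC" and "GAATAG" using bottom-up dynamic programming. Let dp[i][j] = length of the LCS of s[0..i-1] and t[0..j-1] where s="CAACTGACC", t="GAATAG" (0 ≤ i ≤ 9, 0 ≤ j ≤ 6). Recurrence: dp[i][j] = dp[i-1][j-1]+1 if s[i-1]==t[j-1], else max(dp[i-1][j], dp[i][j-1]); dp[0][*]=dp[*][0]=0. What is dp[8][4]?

   ''  G  A  A  T  A  G
''  0  0  0  0  0  0  0
 C  0  0  0  0  0  0  0
 A  0  0  1  1  1  1  1
 A  0  0  1  2  2  2  2
 C  0  0  1  2  2  2  2
 T  0  0  1  2  3  3  3
 G  0  1  1  2  3  3  4
 A  0  1  2  2  3  4  4
 C  0  1  2  2  3  4  4
 C  0  1  2  2  3  4  4

3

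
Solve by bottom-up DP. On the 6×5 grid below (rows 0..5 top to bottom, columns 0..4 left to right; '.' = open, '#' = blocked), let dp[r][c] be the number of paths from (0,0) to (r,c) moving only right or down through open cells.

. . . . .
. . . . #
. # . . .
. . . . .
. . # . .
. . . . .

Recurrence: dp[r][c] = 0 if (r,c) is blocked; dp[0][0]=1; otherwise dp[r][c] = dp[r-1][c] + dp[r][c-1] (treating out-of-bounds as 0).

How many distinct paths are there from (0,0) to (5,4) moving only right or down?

r\c   0   1   2   3   4
  0   1   1   1   1   1
  1   1   2   3   4   0
  2   1   0   3   7   7
  3   1   1   4  11  18
  4   1   2   0  11  29
  5   1   3   3  14  43

43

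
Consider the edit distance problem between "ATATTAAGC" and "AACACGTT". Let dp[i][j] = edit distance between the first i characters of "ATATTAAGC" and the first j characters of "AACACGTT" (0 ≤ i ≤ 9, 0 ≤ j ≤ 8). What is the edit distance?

   ''  A  A  C  A  C  G  T  T
''  0  1  2  3  4  5  6  7  8
 A  1  0  1  2  3  4  5  6  7
 T  2  1  1  2  3  4  5  5  6
 A  3  2  1  2  2  3  4  5  6
 T  4  3  2  2  3  3  4  4  5
 T  5  4  3  3  3  4  4  4  4
 A  6  5  4  4  3  4  5  5  5
 A  7  6  5  5  4  4  5  6  6
 G  8  7  6  6  5  5  4  5  6
 C  9  8  7  6  6  5  5  5  6

6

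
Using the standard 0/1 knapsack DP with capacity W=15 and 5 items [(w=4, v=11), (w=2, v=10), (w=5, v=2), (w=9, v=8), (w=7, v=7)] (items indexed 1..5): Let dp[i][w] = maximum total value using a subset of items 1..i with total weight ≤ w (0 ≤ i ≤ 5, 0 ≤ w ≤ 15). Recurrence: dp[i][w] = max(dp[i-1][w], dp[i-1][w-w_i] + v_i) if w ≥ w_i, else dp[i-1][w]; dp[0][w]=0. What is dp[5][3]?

10

i\w   0   1   2   3   4   5   6   7   8   9  10  11  12  13  14  15
  0   0   0   0   0   0   0   0   0   0   0   0   0   0   0   0   0
  1   0   0   0   0  11  11  11  11  11  11  11  11  11  11  11  11
  2   0   0  10  10  11  11  21  21  21  21  21  21  21  21  21  21
  3   0   0  10  10  11  11  21  21  21  21  21  23  23  23  23  23
  4   0   0  10  10  11  11  21  21  21  21  21  23  23  23  23  29
  5   0   0  10  10  11  11  21  21  21  21  21  23  23  28  28  29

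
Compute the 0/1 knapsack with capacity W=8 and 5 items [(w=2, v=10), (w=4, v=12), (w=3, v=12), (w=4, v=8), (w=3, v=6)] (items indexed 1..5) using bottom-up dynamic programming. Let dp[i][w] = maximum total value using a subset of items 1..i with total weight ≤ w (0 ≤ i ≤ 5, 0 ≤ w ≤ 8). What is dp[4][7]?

i\w   0   1   2   3   4   5   6   7   8
  0   0   0   0   0   0   0   0   0   0
  1   0   0  10  10  10  10  10  10  10
  2   0   0  10  10  12  12  22  22  22
  3   0   0  10  12  12  22  22  24  24
  4   0   0  10  12  12  22  22  24  24
  5   0   0  10  12  12  22  22  24  28

24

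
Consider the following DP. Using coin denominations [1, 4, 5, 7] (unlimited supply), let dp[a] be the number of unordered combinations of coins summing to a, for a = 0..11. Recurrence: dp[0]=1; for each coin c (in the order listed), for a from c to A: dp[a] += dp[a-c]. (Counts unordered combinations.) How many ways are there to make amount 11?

8

after  coin     0     1     2     3     4     5     6     7     8     9    10    11
          1     1     1     1     1     1     1     1     1     1     1     1     1
          4     1     1     1     1     2     2     2     2     3     3     3     3
          5     1     1     1     1     2     3     3     3     4     5     6     6
          7     1     1     1     1     2     3     3     4     5     6     7     8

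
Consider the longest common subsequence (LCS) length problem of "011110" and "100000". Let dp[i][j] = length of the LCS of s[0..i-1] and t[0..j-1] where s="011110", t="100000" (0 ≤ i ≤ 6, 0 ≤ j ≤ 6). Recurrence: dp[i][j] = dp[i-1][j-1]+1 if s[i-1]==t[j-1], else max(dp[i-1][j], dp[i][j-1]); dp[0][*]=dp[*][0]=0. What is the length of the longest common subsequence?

2

   ''  1  0  0  0  0  0
''  0  0  0  0  0  0  0
 0  0  0  1  1  1  1  1
 1  0  1  1  1  1  1  1
 1  0  1  1  1  1  1  1
 1  0  1  1  1  1  1  1
 1  0  1  1  1  1  1  1
 0  0  1  2  2  2  2  2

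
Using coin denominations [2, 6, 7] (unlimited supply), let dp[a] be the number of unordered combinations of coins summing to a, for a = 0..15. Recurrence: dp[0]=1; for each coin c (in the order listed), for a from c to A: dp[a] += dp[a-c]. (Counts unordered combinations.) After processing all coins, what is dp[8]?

after  coin     0     1     2     3     4     5     6     7     8     9    10    11    12    13    14    15
          2     1     0     1     0     1     0     1     0     1     0     1     0     1     0     1     0
          6     1     0     1     0     1     0     2     0     2     0     2     0     3     0     3     0
          7     1     0     1     0     1     0     2     1     2     1     2     1     3     2     4     2

2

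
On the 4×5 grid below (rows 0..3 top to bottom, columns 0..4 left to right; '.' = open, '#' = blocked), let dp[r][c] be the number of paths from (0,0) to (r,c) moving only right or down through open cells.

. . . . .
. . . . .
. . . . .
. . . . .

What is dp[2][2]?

6

r\c   0   1   2   3   4
  0   1   1   1   1   1
  1   1   2   3   4   5
  2   1   3   6  10  15
  3   1   4  10  20  35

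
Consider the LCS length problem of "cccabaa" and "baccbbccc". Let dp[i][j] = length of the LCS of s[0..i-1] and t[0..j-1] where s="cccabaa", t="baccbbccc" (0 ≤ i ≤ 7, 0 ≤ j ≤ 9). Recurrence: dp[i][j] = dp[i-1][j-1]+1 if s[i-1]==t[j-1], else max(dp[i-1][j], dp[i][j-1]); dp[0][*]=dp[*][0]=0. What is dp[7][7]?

3

   ''  b  a  c  c  b  b  c  c  c
''  0  0  0  0  0  0  0  0  0  0
 c  0  0  0  1  1  1  1  1  1  1
 c  0  0  0  1  2  2  2  2  2  2
 c  0  0  0  1  2  2  2  3  3  3
 a  0  0  1  1  2  2  2  3  3  3
 b  0  1  1  1  2  3  3  3  3  3
 a  0  1  2  2  2  3  3  3  3  3
 a  0  1  2  2  2  3  3  3  3  3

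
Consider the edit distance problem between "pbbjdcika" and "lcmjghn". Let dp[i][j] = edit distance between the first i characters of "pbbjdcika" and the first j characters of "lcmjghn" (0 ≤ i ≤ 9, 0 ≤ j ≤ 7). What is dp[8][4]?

7

   ''  l  c  m  j  g  h  n
''  0  1  2  3  4  5  6  7
 p  1  1  2  3  4  5  6  7
 b  2  2  2  3  4  5  6  7
 b  3  3  3  3  4  5  6  7
 j  4  4  4  4  3  4  5  6
 d  5  5  5  5  4  4  5  6
 c  6  6  5  6  5  5  5  6
 i  7  7  6  6  6  6  6  6
 k  8  8  7  7  7  7  7  7
 a  9  9  8  8  8  8  8  8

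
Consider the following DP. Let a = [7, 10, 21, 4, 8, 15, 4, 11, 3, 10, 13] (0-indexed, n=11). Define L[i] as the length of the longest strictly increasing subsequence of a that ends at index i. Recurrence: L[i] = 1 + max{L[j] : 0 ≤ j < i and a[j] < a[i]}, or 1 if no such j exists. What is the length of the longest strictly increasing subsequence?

4

   i    0    1    2    3    4    5    6    7    8    9   10
a[i]    7   10   21    4    8   15    4   11    3   10   13
L[i]    1    2    3    1    2    3    1    3    1    3    4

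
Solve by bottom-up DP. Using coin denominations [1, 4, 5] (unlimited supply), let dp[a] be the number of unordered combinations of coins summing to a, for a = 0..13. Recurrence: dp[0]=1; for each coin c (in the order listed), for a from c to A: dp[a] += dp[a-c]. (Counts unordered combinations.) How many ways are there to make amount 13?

after  coin     0     1     2     3     4     5     6     7     8     9    10    11    12    13
          1     1     1     1     1     1     1     1     1     1     1     1     1     1     1
          4     1     1     1     1     2     2     2     2     3     3     3     3     4     4
          5     1     1     1     1     2     3     3     3     4     5     6     6     7     8

8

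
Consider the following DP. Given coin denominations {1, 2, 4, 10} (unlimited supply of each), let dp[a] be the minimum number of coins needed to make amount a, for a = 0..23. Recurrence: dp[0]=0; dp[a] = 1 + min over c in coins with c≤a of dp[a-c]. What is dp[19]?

 a  0  1  2  3  4  5  6  7  8  9 10 11 12 13 14 15 16 17 18 19 20 21 22 23
dp  0  1  1  2  1  2  2  3  2  3  1  2  2  3  2  3  3  4  3  4  2  3  3  4

4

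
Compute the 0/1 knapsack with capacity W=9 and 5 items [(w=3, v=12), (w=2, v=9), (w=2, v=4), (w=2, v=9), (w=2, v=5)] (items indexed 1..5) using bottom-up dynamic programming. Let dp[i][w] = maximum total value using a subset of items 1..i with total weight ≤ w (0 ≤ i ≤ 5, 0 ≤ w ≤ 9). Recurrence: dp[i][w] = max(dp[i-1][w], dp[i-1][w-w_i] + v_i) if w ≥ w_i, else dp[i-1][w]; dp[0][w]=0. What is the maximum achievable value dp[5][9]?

i\w   0   1   2   3   4   5   6   7   8   9
  0   0   0   0   0   0   0   0   0   0   0
  1   0   0   0  12  12  12  12  12  12  12
  2   0   0   9  12  12  21  21  21  21  21
  3   0   0   9  12  13  21  21  25  25  25
  4   0   0   9  12  18  21  22  30  30  34
  5   0   0   9  12  18  21  23  30  30  35

35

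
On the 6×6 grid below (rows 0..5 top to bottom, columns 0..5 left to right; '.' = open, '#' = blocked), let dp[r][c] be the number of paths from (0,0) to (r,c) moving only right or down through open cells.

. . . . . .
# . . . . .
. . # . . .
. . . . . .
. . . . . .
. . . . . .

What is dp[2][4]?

7

r\c   0   1   2   3   4   5
  0   1   1   1   1   1   1
  1   0   1   2   3   4   5
  2   0   1   0   3   7  12
  3   0   1   1   4  11  23
  4   0   1   2   6  17  40
  5   0   1   3   9  26  66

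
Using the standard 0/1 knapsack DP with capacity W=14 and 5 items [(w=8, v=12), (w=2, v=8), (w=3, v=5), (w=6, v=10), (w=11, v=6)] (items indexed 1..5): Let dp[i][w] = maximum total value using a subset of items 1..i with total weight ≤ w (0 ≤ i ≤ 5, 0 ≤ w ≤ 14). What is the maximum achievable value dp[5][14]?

i\w   0   1   2   3   4   5   6   7   8   9  10  11  12  13  14
  0   0   0   0   0   0   0   0   0   0   0   0   0   0   0   0
  1   0   0   0   0   0   0   0   0  12  12  12  12  12  12  12
  2   0   0   8   8   8   8   8   8  12  12  20  20  20  20  20
  3   0   0   8   8   8  13  13  13  13  13  20  20  20  25  25
  4   0   0   8   8   8  13  13  13  18  18  20  23  23  25  25
  5   0   0   8   8   8  13  13  13  18  18  20  23  23  25  25

25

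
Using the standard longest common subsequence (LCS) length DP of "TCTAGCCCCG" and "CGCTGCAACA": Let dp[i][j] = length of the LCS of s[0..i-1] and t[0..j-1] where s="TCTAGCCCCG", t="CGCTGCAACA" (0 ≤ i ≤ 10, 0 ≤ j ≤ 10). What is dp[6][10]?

   ''  C  G  C  T  G  C  A  A  C  A
''  0  0  0  0  0  0  0  0  0  0  0
 T  0  0  0  0  1  1  1  1  1  1  1
 C  0  1  1  1  1  1  2  2  2  2  2
 T  0  1  1  1  2  2  2  2  2  2  2
 A  0  1  1  1  2  2  2  3  3  3  3
 G  0  1  2  2  2  3  3  3  3  3  3
 C  0  1  2  3  3  3  4  4  4  4  4
 C  0  1  2  3  3  3  4  4  4  5  5
 C  0  1  2  3  3  3  4  4  4  5  5
 C  0  1  2  3  3  3  4  4  4  5  5
 G  0  1  2  3  3  4  4  4  4  5  5

4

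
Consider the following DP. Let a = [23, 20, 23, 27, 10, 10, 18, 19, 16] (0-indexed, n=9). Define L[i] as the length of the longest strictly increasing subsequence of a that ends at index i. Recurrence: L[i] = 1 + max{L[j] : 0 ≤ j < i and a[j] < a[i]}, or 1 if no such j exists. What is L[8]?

   i    0    1    2    3    4    5    6    7    8
a[i]   23   20   23   27   10   10   18   19   16
L[i]    1    1    2    3    1    1    2    3    2

2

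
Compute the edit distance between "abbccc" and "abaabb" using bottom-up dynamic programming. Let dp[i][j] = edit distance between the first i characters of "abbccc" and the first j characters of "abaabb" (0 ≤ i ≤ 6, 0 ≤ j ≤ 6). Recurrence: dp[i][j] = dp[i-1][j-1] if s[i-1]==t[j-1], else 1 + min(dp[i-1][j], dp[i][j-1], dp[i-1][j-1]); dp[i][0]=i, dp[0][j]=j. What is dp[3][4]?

   ''  a  b  a  a  b  b
''  0  1  2  3  4  5  6
 a  1  0  1  2  3  4  5
 b  2  1  0  1  2  3  4
 b  3  2  1  1  2  2  3
 c  4  3  2  2  2  3  3
 c  5  4  3  3  3  3  4
 c  6  5  4  4  4  4  4

2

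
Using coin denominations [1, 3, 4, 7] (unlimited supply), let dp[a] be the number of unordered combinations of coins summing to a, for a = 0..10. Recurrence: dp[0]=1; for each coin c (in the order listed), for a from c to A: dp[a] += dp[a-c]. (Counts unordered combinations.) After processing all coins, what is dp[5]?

3

after  coin     0     1     2     3     4     5     6     7     8     9    10
          1     1     1     1     1     1     1     1     1     1     1     1
          3     1     1     1     2     2     2     3     3     3     4     4
          4     1     1     1     2     3     3     4     5     6     7     8
          7     1     1     1     2     3     3     4     6     7     8    10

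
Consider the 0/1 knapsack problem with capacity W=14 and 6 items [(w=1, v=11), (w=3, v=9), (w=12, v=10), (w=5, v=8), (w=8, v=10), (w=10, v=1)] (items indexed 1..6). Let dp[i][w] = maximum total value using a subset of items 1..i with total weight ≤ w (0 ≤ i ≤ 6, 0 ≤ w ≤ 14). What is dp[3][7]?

i\w   0   1   2   3   4   5   6   7   8   9  10  11  12  13  14
  0   0   0   0   0   0   0   0   0   0   0   0   0   0   0   0
  1   0  11  11  11  11  11  11  11  11  11  11  11  11  11  11
  2   0  11  11  11  20  20  20  20  20  20  20  20  20  20  20
  3   0  11  11  11  20  20  20  20  20  20  20  20  20  21  21
  4   0  11  11  11  20  20  20  20  20  28  28  28  28  28  28
  5   0  11  11  11  20  20  20  20  20  28  28  28  30  30  30
  6   0  11  11  11  20  20  20  20  20  28  28  28  30  30  30

20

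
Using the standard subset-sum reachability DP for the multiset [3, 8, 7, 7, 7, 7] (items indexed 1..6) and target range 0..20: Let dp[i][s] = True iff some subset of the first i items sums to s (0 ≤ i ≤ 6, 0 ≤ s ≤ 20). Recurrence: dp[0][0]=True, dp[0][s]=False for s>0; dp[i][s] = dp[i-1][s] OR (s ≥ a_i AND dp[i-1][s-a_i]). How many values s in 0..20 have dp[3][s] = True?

8

i\s   0   1   2   3   4   5   6   7   8   9  10  11  12  13  14  15  16  17  18  19  20
  0   T   F   F   F   F   F   F   F   F   F   F   F   F   F   F   F   F   F   F   F   F
  1   T   F   F   T   F   F   F   F   F   F   F   F   F   F   F   F   F   F   F   F   F
  2   T   F   F   T   F   F   F   F   T   F   F   T   F   F   F   F   F   F   F   F   F
  3   T   F   F   T   F   F   F   T   T   F   T   T   F   F   F   T   F   F   T   F   F
  4   T   F   F   T   F   F   F   T   T   F   T   T   F   F   T   T   F   T   T   F   F
  5   T   F   F   T   F   F   F   T   T   F   T   T   F   F   T   T   F   T   T   F   F
  6   T   F   F   T   F   F   F   T   T   F   T   T   F   F   T   T   F   T   T   F   F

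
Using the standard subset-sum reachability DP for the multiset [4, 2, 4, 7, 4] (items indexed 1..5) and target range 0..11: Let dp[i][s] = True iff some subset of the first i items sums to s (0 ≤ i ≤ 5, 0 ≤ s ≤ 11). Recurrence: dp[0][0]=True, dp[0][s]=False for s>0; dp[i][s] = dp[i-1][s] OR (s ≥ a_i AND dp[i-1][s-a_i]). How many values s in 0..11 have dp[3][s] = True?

i\s   0   1   2   3   4   5   6   7   8   9  10  11
  0   T   F   F   F   F   F   F   F   F   F   F   F
  1   T   F   F   F   T   F   F   F   F   F   F   F
  2   T   F   T   F   T   F   T   F   F   F   F   F
  3   T   F   T   F   T   F   T   F   T   F   T   F
  4   T   F   T   F   T   F   T   T   T   T   T   T
  5   T   F   T   F   T   F   T   T   T   T   T   T

6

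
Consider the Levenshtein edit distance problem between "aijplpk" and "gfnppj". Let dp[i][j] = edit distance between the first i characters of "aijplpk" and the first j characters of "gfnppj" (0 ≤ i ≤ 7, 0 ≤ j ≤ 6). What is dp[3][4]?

4

   ''  g  f  n  p  p  j
''  0  1  2  3  4  5  6
 a  1  1  2  3  4  5  6
 i  2  2  2  3  4  5  6
 j  3  3  3  3  4  5  5
 p  4  4  4  4  3  4  5
 l  5  5  5  5  4  4  5
 p  6  6  6  6  5  4  5
 k  7  7  7  7  6  5  5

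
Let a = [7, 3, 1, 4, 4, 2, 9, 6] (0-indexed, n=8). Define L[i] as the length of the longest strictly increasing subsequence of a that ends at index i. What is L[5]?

   i    0    1    2    3    4    5    6    7
a[i]    7    3    1    4    4    2    9    6
L[i]    1    1    1    2    2    2    3    3

2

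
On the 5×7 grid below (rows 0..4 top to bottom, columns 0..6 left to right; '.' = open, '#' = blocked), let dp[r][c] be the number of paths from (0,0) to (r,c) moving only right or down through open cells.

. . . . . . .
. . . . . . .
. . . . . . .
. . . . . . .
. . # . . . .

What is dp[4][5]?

111

r\c   0   1   2   3   4   5   6
  0   1   1   1   1   1   1   1
  1   1   2   3   4   5   6   7
  2   1   3   6  10  15  21  28
  3   1   4  10  20  35  56  84
  4   1   5   0  20  55 111 195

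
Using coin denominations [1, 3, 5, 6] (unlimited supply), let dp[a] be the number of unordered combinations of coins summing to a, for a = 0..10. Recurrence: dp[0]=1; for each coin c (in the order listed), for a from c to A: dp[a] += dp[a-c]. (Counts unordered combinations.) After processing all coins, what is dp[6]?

5

after  coin     0     1     2     3     4     5     6     7     8     9    10
          1     1     1     1     1     1     1     1     1     1     1     1
          3     1     1     1     2     2     2     3     3     3     4     4
          5     1     1     1     2     2     3     4     4     5     6     7
          6     1     1     1     2     2     3     5     5     6     8     9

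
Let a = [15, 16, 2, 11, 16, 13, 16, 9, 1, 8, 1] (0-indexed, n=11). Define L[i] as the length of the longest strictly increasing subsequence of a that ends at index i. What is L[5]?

   i    0    1    2    3    4    5    6    7    8    9   10
a[i]   15   16    2   11   16   13   16    9    1    8    1
L[i]    1    2    1    2    3    3    4    2    1    2    1

3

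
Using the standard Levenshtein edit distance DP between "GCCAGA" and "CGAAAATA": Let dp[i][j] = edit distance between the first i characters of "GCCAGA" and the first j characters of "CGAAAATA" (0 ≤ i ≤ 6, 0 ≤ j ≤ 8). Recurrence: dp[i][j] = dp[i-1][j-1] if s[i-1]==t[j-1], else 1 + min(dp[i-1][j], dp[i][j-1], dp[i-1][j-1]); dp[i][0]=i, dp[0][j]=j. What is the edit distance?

   ''  C  G  A  A  A  A  T  A
''  0  1  2  3  4  5  6  7  8
 G  1  1  1  2  3  4  5  6  7
 C  2  1  2  2  3  4  5  6  7
 C  3  2  2  3  3  4  5  6  7
 A  4  3  3  2  3  3  4  5  6
 G  5  4  3  3  3  4  4  5  6
 A  6  5  4  3  3  3  4  5  5

5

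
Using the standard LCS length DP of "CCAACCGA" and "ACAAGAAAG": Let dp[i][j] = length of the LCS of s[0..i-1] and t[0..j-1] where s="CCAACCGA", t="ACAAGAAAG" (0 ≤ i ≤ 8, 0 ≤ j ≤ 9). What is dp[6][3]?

   ''  A  C  A  A  G  A  A  A  G
''  0  0  0  0  0  0  0  0  0  0
 C  0  0  1  1  1  1  1  1  1  1
 C  0  0  1  1  1  1  1  1  1  1
 A  0  1  1  2  2  2  2  2  2  2
 A  0  1  1  2  3  3  3  3  3  3
 C  0  1  2  2  3  3  3  3  3  3
 C  0  1  2  2  3  3  3  3  3  3
 G  0  1  2  2  3  4  4  4  4  4
 A  0  1  2  3  3  4  5  5  5  5

2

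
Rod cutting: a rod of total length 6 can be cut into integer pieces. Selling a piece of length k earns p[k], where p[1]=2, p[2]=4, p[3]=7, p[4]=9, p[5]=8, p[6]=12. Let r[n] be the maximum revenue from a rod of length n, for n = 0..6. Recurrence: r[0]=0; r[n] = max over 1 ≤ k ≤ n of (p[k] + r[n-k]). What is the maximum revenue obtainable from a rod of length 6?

14

   n    0    1    2    3    4    5    6
r[n]    0    2    4    7    9   11   14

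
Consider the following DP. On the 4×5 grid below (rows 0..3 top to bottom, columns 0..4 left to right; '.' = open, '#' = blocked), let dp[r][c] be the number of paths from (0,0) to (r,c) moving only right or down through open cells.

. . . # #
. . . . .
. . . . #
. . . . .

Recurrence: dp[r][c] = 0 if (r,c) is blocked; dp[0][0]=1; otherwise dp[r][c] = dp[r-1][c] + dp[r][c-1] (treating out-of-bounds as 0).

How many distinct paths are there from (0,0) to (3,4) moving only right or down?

r\c   0   1   2   3   4
  0   1   1   1   0   0
  1   1   2   3   3   3
  2   1   3   6   9   0
  3   1   4  10  19  19

19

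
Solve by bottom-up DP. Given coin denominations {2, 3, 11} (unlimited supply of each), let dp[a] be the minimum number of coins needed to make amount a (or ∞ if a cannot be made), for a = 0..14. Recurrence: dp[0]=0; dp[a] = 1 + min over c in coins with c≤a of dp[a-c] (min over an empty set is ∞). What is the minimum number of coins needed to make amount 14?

 a  0  1  2  3  4  5  6  7  8  9 10 11 12 13 14
dp  0  -  1  1  2  2  2  3  3  3  4  1  4  2  2
(- denotes ∞ / unreachable)

2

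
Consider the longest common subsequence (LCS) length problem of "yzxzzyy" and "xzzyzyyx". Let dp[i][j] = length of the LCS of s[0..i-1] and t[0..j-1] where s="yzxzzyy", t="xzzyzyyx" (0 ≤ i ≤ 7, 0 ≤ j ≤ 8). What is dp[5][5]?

   ''  x  z  z  y  z  y  y  x
''  0  0  0  0  0  0  0  0  0
 y  0  0  0  0  1  1  1  1  1
 z  0  0  1  1  1  2  2  2  2
 x  0  1  1  1  1  2  2  2  3
 z  0  1  2  2  2  2  2  2  3
 z  0  1  2  3  3  3  3  3  3
 y  0  1  2  3  4  4  4  4  4
 y  0  1  2  3  4  4  5  5  5

3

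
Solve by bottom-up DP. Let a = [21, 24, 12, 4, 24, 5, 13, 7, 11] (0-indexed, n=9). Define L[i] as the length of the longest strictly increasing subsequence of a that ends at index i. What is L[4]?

2

   i    0    1    2    3    4    5    6    7    8
a[i]   21   24   12    4   24    5   13    7   11
L[i]    1    2    1    1    2    2    3    3    4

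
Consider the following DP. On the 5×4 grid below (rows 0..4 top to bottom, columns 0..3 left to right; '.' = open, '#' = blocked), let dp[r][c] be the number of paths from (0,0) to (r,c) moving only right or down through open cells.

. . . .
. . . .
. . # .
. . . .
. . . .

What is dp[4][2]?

r\c   0   1   2   3
  0   1   1   1   1
  1   1   2   3   4
  2   1   3   0   4
  3   1   4   4   8
  4   1   5   9  17

9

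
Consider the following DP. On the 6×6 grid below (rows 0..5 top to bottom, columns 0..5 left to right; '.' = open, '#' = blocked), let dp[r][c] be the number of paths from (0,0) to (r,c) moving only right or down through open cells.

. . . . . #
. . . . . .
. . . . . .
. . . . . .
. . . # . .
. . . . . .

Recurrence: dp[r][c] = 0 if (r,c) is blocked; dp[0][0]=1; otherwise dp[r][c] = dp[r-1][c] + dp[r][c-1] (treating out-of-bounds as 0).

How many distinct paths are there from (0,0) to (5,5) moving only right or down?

146

r\c   0   1   2   3   4   5
  0   1   1   1   1   1   0
  1   1   2   3   4   5   5
  2   1   3   6  10  15  20
  3   1   4  10  20  35  55
  4   1   5  15   0  35  90
  5   1   6  21  21  56 146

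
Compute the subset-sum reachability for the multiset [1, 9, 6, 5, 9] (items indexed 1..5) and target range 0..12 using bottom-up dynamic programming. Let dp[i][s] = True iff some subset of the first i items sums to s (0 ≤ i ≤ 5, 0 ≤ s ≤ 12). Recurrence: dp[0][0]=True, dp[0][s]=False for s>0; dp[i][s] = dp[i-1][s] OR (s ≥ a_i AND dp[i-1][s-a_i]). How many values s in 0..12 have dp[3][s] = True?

6

i\s   0   1   2   3   4   5   6   7   8   9  10  11  12
  0   T   F   F   F   F   F   F   F   F   F   F   F   F
  1   T   T   F   F   F   F   F   F   F   F   F   F   F
  2   T   T   F   F   F   F   F   F   F   T   T   F   F
  3   T   T   F   F   F   F   T   T   F   T   T   F   F
  4   T   T   F   F   F   T   T   T   F   T   T   T   T
  5   T   T   F   F   F   T   T   T   F   T   T   T   T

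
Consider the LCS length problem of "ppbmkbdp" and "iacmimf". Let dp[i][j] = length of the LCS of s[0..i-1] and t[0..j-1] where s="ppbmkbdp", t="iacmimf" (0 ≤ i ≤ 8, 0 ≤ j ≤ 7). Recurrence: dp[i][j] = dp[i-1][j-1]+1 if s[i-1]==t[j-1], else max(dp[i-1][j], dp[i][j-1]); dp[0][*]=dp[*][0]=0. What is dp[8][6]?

   ''  i  a  c  m  i  m  f
''  0  0  0  0  0  0  0  0
 p  0  0  0  0  0  0  0  0
 p  0  0  0  0  0  0  0  0
 b  0  0  0  0  0  0  0  0
 m  0  0  0  0  1  1  1  1
 k  0  0  0  0  1  1  1  1
 b  0  0  0  0  1  1  1  1
 d  0  0  0  0  1  1  1  1
 p  0  0  0  0  1  1  1  1

1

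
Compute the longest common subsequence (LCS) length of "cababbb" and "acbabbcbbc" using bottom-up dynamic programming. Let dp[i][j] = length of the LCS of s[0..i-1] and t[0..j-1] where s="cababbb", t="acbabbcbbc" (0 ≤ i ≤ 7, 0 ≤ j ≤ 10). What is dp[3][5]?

3

   ''  a  c  b  a  b  b  c  b  b  c
''  0  0  0  0  0  0  0  0  0  0  0
 c  0  0  1  1  1  1  1  1  1  1  1
 a  0  1  1  1  2  2  2  2  2  2  2
 b  0  1  1  2  2  3  3  3  3  3  3
 a  0  1  1  2  3  3  3  3  3  3  3
 b  0  1  1  2  3  4  4  4  4  4  4
 b  0  1  1  2  3  4  5  5  5  5  5
 b  0  1  1  2  3  4  5  5  6  6  6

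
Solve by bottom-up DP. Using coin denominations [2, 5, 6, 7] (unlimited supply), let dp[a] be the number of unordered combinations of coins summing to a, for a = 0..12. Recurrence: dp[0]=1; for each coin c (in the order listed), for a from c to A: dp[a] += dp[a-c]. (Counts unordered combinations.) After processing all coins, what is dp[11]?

3

after  coin     0     1     2     3     4     5     6     7     8     9    10    11    12
          2     1     0     1     0     1     0     1     0     1     0     1     0     1
          5     1     0     1     0     1     1     1     1     1     1     2     1     2
          6     1     0     1     0     1     1     2     1     2     1     3     2     4
          7     1     0     1     0     1     1     2     2     2     2     3     3     5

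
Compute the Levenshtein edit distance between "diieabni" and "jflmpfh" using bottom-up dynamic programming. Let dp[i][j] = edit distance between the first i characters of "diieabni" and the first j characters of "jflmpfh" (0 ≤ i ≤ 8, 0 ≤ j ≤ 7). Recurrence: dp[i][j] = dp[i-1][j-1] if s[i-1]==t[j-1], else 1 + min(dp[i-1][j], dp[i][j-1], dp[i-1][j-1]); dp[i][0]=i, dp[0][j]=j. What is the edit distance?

8

   ''  j  f  l  m  p  f  h
''  0  1  2  3  4  5  6  7
 d  1  1  2  3  4  5  6  7
 i  2  2  2  3  4  5  6  7
 i  3  3  3  3  4  5  6  7
 e  4  4  4  4  4  5  6  7
 a  5  5  5  5  5  5  6  7
 b  6  6  6  6  6  6  6  7
 n  7  7  7  7  7  7  7  7
 i  8  8  8  8  8  8  8  8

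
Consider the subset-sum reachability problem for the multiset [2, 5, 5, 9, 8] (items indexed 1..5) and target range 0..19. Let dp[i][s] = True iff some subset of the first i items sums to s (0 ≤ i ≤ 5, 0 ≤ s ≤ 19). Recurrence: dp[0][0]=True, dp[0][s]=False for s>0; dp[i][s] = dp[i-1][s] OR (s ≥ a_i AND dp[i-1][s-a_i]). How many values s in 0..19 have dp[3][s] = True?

i\s   0   1   2   3   4   5   6   7   8   9  10  11  12  13  14  15  16  17  18  19
  0   T   F   F   F   F   F   F   F   F   F   F   F   F   F   F   F   F   F   F   F
  1   T   F   T   F   F   F   F   F   F   F   F   F   F   F   F   F   F   F   F   F
  2   T   F   T   F   F   T   F   T   F   F   F   F   F   F   F   F   F   F   F   F
  3   T   F   T   F   F   T   F   T   F   F   T   F   T   F   F   F   F   F   F   F
  4   T   F   T   F   F   T   F   T   F   T   T   T   T   F   T   F   T   F   F   T
  5   T   F   T   F   F   T   F   T   T   T   T   T   T   T   T   T   T   T   T   T

6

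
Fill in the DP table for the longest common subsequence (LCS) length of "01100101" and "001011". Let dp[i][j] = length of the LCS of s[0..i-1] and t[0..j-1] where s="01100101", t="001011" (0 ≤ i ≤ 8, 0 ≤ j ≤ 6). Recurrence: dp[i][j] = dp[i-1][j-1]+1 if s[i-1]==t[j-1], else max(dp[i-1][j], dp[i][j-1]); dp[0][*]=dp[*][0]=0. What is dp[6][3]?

   ''  0  0  1  0  1  1
''  0  0  0  0  0  0  0
 0  0  1  1  1  1  1  1
 1  0  1  1  2  2  2  2
 1  0  1  1  2  2  3  3
 0  0  1  2  2  3  3  3
 0  0  1  2  2  3  3  3
 1  0  1  2  3  3  4  4
 0  0  1  2  3  4  4  4
 1  0  1  2  3  4  5  5

3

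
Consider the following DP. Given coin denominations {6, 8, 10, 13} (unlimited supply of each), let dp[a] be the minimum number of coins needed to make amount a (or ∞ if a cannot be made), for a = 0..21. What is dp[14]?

 a  0  1  2  3  4  5  6  7  8  9 10 11 12 13 14 15 16 17 18 19 20 21
dp  0  -  -  -  -  -  1  -  1  -  1  -  2  1  2  -  2  -  2  2  2  2
(- denotes ∞ / unreachable)

2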